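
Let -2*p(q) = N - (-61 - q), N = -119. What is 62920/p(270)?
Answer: -31460/53 ≈ -593.58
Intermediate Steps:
p(q) = 29 - q/2 (p(q) = -(-119 - (-61 - q))/2 = -(-119 + (61 + q))/2 = -(-58 + q)/2 = 29 - q/2)
62920/p(270) = 62920/(29 - ½*270) = 62920/(29 - 135) = 62920/(-106) = 62920*(-1/106) = -31460/53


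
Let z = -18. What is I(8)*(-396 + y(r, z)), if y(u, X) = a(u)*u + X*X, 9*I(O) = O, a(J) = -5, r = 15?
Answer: -392/3 ≈ -130.67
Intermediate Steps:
I(O) = O/9
y(u, X) = X² - 5*u (y(u, X) = -5*u + X*X = -5*u + X² = X² - 5*u)
I(8)*(-396 + y(r, z)) = ((⅑)*8)*(-396 + ((-18)² - 5*15)) = 8*(-396 + (324 - 75))/9 = 8*(-396 + 249)/9 = (8/9)*(-147) = -392/3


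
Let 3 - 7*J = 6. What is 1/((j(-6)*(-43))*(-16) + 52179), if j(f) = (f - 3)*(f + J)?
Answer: 7/643893 ≈ 1.0871e-5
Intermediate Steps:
J = -3/7 (J = 3/7 - 1/7*6 = 3/7 - 6/7 = -3/7 ≈ -0.42857)
j(f) = (-3 + f)*(-3/7 + f) (j(f) = (f - 3)*(f - 3/7) = (-3 + f)*(-3/7 + f))
1/((j(-6)*(-43))*(-16) + 52179) = 1/(((9/7 + (-6)**2 - 24/7*(-6))*(-43))*(-16) + 52179) = 1/(((9/7 + 36 + 144/7)*(-43))*(-16) + 52179) = 1/(((405/7)*(-43))*(-16) + 52179) = 1/(-17415/7*(-16) + 52179) = 1/(278640/7 + 52179) = 1/(643893/7) = 7/643893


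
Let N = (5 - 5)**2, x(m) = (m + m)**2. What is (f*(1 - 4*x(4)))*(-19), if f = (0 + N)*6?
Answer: 0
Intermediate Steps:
x(m) = 4*m**2 (x(m) = (2*m)**2 = 4*m**2)
N = 0 (N = 0**2 = 0)
f = 0 (f = (0 + 0)*6 = 0*6 = 0)
(f*(1 - 4*x(4)))*(-19) = (0*(1 - 16*4**2))*(-19) = (0*(1 - 16*16))*(-19) = (0*(1 - 4*64))*(-19) = (0*(1 - 256))*(-19) = (0*(-255))*(-19) = 0*(-19) = 0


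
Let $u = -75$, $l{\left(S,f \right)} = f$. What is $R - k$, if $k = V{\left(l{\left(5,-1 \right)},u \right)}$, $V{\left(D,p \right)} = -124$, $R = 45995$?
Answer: $46119$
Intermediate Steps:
$k = -124$
$R - k = 45995 - -124 = 45995 + 124 = 46119$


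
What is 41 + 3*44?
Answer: 173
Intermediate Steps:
41 + 3*44 = 41 + 132 = 173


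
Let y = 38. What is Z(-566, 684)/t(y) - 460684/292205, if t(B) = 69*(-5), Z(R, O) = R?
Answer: 258082/4032429 ≈ 0.064002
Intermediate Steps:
t(B) = -345
Z(-566, 684)/t(y) - 460684/292205 = -566/(-345) - 460684/292205 = -566*(-1/345) - 460684*1/292205 = 566/345 - 460684/292205 = 258082/4032429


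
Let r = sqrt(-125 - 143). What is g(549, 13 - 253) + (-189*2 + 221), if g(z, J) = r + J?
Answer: -397 + 2*I*sqrt(67) ≈ -397.0 + 16.371*I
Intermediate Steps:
r = 2*I*sqrt(67) (r = sqrt(-268) = 2*I*sqrt(67) ≈ 16.371*I)
g(z, J) = J + 2*I*sqrt(67) (g(z, J) = 2*I*sqrt(67) + J = J + 2*I*sqrt(67))
g(549, 13 - 253) + (-189*2 + 221) = ((13 - 253) + 2*I*sqrt(67)) + (-189*2 + 221) = (-240 + 2*I*sqrt(67)) + (-378 + 221) = (-240 + 2*I*sqrt(67)) - 157 = -397 + 2*I*sqrt(67)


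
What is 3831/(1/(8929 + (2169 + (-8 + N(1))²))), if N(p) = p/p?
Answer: 42704157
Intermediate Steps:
N(p) = 1
3831/(1/(8929 + (2169 + (-8 + N(1))²))) = 3831/(1/(8929 + (2169 + (-8 + 1)²))) = 3831/(1/(8929 + (2169 + (-7)²))) = 3831/(1/(8929 + (2169 + 49))) = 3831/(1/(8929 + 2218)) = 3831/(1/11147) = 3831*11147 = 42704157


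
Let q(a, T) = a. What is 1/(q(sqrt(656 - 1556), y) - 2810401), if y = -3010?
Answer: -2810401/7898353781701 - 30*I/7898353781701 ≈ -3.5582e-7 - 3.7983e-12*I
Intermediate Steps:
1/(q(sqrt(656 - 1556), y) - 2810401) = 1/(sqrt(656 - 1556) - 2810401) = 1/(sqrt(-900) - 2810401) = 1/(30*I - 2810401) = 1/(-2810401 + 30*I) = (-2810401 - 30*I)/7898353781701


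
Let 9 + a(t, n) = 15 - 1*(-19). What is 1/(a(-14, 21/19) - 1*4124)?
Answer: -1/4099 ≈ -0.00024396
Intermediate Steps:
a(t, n) = 25 (a(t, n) = -9 + (15 - 1*(-19)) = -9 + (15 + 19) = -9 + 34 = 25)
1/(a(-14, 21/19) - 1*4124) = 1/(25 - 1*4124) = 1/(25 - 4124) = 1/(-4099) = -1/4099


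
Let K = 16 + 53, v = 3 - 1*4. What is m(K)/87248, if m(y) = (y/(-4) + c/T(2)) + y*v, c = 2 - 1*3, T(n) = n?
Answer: -347/348992 ≈ -0.00099429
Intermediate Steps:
c = -1 (c = 2 - 3 = -1)
v = -1 (v = 3 - 4 = -1)
K = 69
m(y) = -½ - 5*y/4 (m(y) = (y/(-4) - 1/2) + y*(-1) = (y*(-¼) - 1*½) - y = (-y/4 - ½) - y = (-½ - y/4) - y = -½ - 5*y/4)
m(K)/87248 = (-½ - 5/4*69)/87248 = (-½ - 345/4)*(1/87248) = -347/4*1/87248 = -347/348992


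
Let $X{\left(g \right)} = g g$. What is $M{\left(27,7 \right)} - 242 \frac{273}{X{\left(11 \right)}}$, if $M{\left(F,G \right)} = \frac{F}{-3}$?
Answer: $-555$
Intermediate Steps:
$M{\left(F,G \right)} = - \frac{F}{3}$ ($M{\left(F,G \right)} = F \left(- \frac{1}{3}\right) = - \frac{F}{3}$)
$X{\left(g \right)} = g^{2}$
$M{\left(27,7 \right)} - 242 \frac{273}{X{\left(11 \right)}} = \left(- \frac{1}{3}\right) 27 - 242 \frac{273}{11^{2}} = -9 - 242 \cdot \frac{273}{121} = -9 - 242 \cdot 273 \cdot \frac{1}{121} = -9 - 546 = -555$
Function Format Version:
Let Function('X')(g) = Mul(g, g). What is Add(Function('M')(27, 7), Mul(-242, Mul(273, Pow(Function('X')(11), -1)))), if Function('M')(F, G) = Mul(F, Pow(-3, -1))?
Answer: -555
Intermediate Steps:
Function('M')(F, G) = Mul(Rational(-1, 3), F) (Function('M')(F, G) = Mul(F, Rational(-1, 3)) = Mul(Rational(-1, 3), F))
Function('X')(g) = Pow(g, 2)
Add(Function('M')(27, 7), Mul(-242, Mul(273, Pow(Function('X')(11), -1)))) = Add(Mul(Rational(-1, 3), 27), Mul(-242, Mul(273, Pow(Pow(11, 2), -1)))) = Add(-9, Mul(-242, Mul(273, Pow(121, -1)))) = Add(-9, Mul(-242, Mul(273, Rational(1, 121)))) = Add(-9, Mul(-242, Rational(273, 121))) = Add(-9, -546) = -555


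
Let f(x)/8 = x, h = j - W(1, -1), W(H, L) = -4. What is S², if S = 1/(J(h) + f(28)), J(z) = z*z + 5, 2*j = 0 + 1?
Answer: 16/994009 ≈ 1.6096e-5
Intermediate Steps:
j = ½ (j = (0 + 1)/2 = (½)*1 = ½ ≈ 0.50000)
h = 9/2 (h = ½ - 1*(-4) = ½ + 4 = 9/2 ≈ 4.5000)
f(x) = 8*x
J(z) = 5 + z² (J(z) = z² + 5 = 5 + z²)
S = 4/997 (S = 1/((5 + (9/2)²) + 8*28) = 1/((5 + 81/4) + 224) = 1/(101/4 + 224) = 1/(997/4) = 4/997 ≈ 0.0040120)
S² = (4/997)² = 16/994009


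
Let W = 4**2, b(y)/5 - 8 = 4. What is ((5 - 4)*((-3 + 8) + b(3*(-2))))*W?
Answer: 1040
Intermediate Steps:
b(y) = 60 (b(y) = 40 + 5*4 = 40 + 20 = 60)
W = 16
((5 - 4)*((-3 + 8) + b(3*(-2))))*W = ((5 - 4)*((-3 + 8) + 60))*16 = (1*(5 + 60))*16 = (1*65)*16 = 65*16 = 1040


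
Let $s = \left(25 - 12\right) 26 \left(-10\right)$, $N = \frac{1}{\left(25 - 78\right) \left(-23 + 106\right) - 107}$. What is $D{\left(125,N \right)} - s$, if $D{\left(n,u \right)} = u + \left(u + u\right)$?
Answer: $\frac{5076759}{1502} \approx 3380.0$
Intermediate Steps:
$N = - \frac{1}{4506}$ ($N = \frac{1}{\left(-53\right) 83 - 107} = \frac{1}{-4399 - 107} = \frac{1}{-4506} = - \frac{1}{4506} \approx -0.00022193$)
$D{\left(n,u \right)} = 3 u$ ($D{\left(n,u \right)} = u + 2 u = 3 u$)
$s = -3380$ ($s = 13 \cdot 26 \left(-10\right) = 338 \left(-10\right) = -3380$)
$D{\left(125,N \right)} - s = 3 \left(- \frac{1}{4506}\right) - -3380 = - \frac{1}{1502} + 3380 = \frac{5076759}{1502}$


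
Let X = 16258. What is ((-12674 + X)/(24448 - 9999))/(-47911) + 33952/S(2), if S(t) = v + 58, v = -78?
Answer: -5875954156952/3461330195 ≈ -1697.6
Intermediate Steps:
S(t) = -20 (S(t) = -78 + 58 = -20)
((-12674 + X)/(24448 - 9999))/(-47911) + 33952/S(2) = ((-12674 + 16258)/(24448 - 9999))/(-47911) + 33952/(-20) = (3584/14449)*(-1/47911) + 33952*(-1/20) = (3584*(1/14449))*(-1/47911) - 8488/5 = (3584/14449)*(-1/47911) - 8488/5 = -3584/692266039 - 8488/5 = -5875954156952/3461330195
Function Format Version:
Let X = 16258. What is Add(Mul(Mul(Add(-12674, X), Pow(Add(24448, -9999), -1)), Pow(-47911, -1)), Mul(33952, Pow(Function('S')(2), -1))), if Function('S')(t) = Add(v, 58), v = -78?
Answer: Rational(-5875954156952, 3461330195) ≈ -1697.6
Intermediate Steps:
Function('S')(t) = -20 (Function('S')(t) = Add(-78, 58) = -20)
Add(Mul(Mul(Add(-12674, X), Pow(Add(24448, -9999), -1)), Pow(-47911, -1)), Mul(33952, Pow(Function('S')(2), -1))) = Add(Mul(Mul(Add(-12674, 16258), Pow(Add(24448, -9999), -1)), Pow(-47911, -1)), Mul(33952, Pow(-20, -1))) = Add(Mul(Mul(3584, Pow(14449, -1)), Rational(-1, 47911)), Mul(33952, Rational(-1, 20))) = Add(Mul(Mul(3584, Rational(1, 14449)), Rational(-1, 47911)), Rational(-8488, 5)) = Add(Mul(Rational(3584, 14449), Rational(-1, 47911)), Rational(-8488, 5)) = Add(Rational(-3584, 692266039), Rational(-8488, 5)) = Rational(-5875954156952, 3461330195)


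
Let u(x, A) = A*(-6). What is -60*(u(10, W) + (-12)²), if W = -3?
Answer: -9720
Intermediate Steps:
u(x, A) = -6*A
-60*(u(10, W) + (-12)²) = -60*(-6*(-3) + (-12)²) = -60*(18 + 144) = -60*162 = -9720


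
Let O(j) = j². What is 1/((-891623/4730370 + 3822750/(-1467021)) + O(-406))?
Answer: 2313184042590/381289541160504379 ≈ 6.0667e-6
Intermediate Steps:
1/((-891623/4730370 + 3822750/(-1467021)) + O(-406)) = 1/((-891623/4730370 + 3822750/(-1467021)) + (-406)²) = 1/((-891623*1/4730370 + 3822750*(-1/1467021)) + 164836) = 1/((-891623/4730370 - 1274250/489007) + 164836) = 1/(-6463683860861/2313184042590 + 164836) = 1/(381289541160504379/2313184042590) = 2313184042590/381289541160504379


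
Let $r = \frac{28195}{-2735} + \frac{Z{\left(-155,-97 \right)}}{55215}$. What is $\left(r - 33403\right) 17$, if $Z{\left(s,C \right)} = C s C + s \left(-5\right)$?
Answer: $- \frac{3433885387156}{6040521} \approx -5.6848 \cdot 10^{5}$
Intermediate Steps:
$Z{\left(s,C \right)} = - 5 s + s C^{2}$ ($Z{\left(s,C \right)} = s C^{2} - 5 s = - 5 s + s C^{2}$)
$r = - \frac{221735105}{6040521}$ ($r = \frac{28195}{-2735} + \frac{\left(-155\right) \left(-5 + \left(-97\right)^{2}\right)}{55215} = 28195 \left(- \frac{1}{2735}\right) + - 155 \left(-5 + 9409\right) \frac{1}{55215} = - \frac{5639}{547} + \left(-155\right) 9404 \cdot \frac{1}{55215} = - \frac{5639}{547} - \frac{291524}{11043} = - \frac{221735105}{6040521} \approx -36.708$)
$\left(r - 33403\right) 17 = \left(- \frac{221735105}{6040521} - 33403\right) 17 = \left(- \frac{201993258068}{6040521}\right) 17 = - \frac{3433885387156}{6040521}$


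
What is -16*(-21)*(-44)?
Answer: -14784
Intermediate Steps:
-16*(-21)*(-44) = 336*(-44) = -14784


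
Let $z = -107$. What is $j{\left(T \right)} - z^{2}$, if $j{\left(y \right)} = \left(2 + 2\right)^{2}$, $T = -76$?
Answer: $-11433$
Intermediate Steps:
$j{\left(y \right)} = 16$ ($j{\left(y \right)} = 4^{2} = 16$)
$j{\left(T \right)} - z^{2} = 16 - \left(-107\right)^{2} = 16 - 11449 = -11433$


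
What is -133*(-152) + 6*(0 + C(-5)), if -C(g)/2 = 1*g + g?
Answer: 20336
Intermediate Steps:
C(g) = -4*g (C(g) = -2*(1*g + g) = -2*(g + g) = -4*g)
-133*(-152) + 6*(0 + C(-5)) = -133*(-152) + 6*(0 - 4*(-5)) = 20216 + 6*(0 + 20) = 20216 + 6*20 = 20216 + 120 = 20336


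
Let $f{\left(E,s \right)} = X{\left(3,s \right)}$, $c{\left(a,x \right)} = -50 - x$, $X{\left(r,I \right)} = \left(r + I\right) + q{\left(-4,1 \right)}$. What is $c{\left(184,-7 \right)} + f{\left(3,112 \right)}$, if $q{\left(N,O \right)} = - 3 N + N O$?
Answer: $80$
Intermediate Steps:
$X{\left(r,I \right)} = 8 + I + r$ ($X{\left(r,I \right)} = \left(r + I\right) - 4 \left(-3 + 1\right) = \left(I + r\right) - -8 = \left(I + r\right) + 8 = 8 + I + r$)
$f{\left(E,s \right)} = 11 + s$ ($f{\left(E,s \right)} = 8 + s + 3 = 11 + s$)
$c{\left(184,-7 \right)} + f{\left(3,112 \right)} = \left(-50 - -7\right) + \left(11 + 112\right) = \left(-50 + 7\right) + 123 = -43 + 123 = 80$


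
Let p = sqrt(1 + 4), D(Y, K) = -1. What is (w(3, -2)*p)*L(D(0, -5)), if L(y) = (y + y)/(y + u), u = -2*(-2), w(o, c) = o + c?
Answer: -2*sqrt(5)/3 ≈ -1.4907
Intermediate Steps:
w(o, c) = c + o
u = 4
L(y) = 2*y/(4 + y) (L(y) = (y + y)/(y + 4) = (2*y)/(4 + y) = 2*y/(4 + y))
p = sqrt(5) ≈ 2.2361
(w(3, -2)*p)*L(D(0, -5)) = ((-2 + 3)*sqrt(5))*(2*(-1)/(4 - 1)) = (1*sqrt(5))*(2*(-1)/3) = sqrt(5)*(2*(-1)*(1/3)) = sqrt(5)*(-2/3) = -2*sqrt(5)/3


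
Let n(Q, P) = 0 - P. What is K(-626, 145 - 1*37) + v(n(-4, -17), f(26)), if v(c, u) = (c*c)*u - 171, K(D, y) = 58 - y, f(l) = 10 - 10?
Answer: -221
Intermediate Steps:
f(l) = 0
n(Q, P) = -P
v(c, u) = -171 + u*c**2 (v(c, u) = c**2*u - 171 = u*c**2 - 171 = -171 + u*c**2)
K(-626, 145 - 1*37) + v(n(-4, -17), f(26)) = (58 - (145 - 1*37)) + (-171 + 0*(-1*(-17))**2) = (58 - (145 - 37)) + (-171 + 0*17**2) = (58 - 1*108) + (-171 + 0*289) = (58 - 108) + (-171 + 0) = -50 - 171 = -221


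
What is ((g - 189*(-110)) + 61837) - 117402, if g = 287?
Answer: -34488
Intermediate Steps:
((g - 189*(-110)) + 61837) - 117402 = ((287 - 189*(-110)) + 61837) - 117402 = ((287 + 20790) + 61837) - 117402 = (21077 + 61837) - 117402 = 82914 - 117402 = -34488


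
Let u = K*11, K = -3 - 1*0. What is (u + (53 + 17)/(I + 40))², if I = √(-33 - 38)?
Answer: (-1485181*I + 82500*√71)/(-1529*I + 80*√71) ≈ 981.09 + 22.114*I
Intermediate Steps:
I = I*√71 (I = √(-71) = I*√71 ≈ 8.4261*I)
K = -3 (K = -3 + 0 = -3)
u = -33 (u = -3*11 = -33)
(u + (53 + 17)/(I + 40))² = (-33 + (53 + 17)/(I*√71 + 40))² = (-33 + 70/(40 + I*√71))²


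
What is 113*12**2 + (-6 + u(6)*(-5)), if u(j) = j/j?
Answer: 16261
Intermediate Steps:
u(j) = 1
113*12**2 + (-6 + u(6)*(-5)) = 113*12**2 + (-6 + 1*(-5)) = 113*144 + (-6 - 5) = 16272 - 11 = 16261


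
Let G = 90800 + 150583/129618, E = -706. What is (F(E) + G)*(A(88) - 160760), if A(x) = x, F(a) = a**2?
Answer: -6135721643936816/64809 ≈ -9.4674e+10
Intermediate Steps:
G = 11769464983/129618 (G = 90800 + 150583*(1/129618) = 90800 + 150583/129618 = 11769464983/129618 ≈ 90801.)
(F(E) + G)*(A(88) - 160760) = ((-706)**2 + 11769464983/129618)*(88 - 160760) = (498436 + 11769464983/129618)*(-160672) = (76375742431/129618)*(-160672) = -6135721643936816/64809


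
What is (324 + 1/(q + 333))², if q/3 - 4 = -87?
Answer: 740765089/7056 ≈ 1.0498e+5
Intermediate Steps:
q = -249 (q = 12 + 3*(-87) = 12 - 261 = -249)
(324 + 1/(q + 333))² = (324 + 1/(-249 + 333))² = (324 + 1/84)² = (27217/84)² = 740765089/7056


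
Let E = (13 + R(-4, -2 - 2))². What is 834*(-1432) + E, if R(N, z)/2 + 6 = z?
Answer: -1194239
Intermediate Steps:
R(N, z) = -12 + 2*z
E = 49 (E = (13 + (-12 + 2*(-2 - 2)))² = (13 + (-12 + 2*(-4)))² = (13 + (-12 - 8))² = (13 - 20)² = (-7)² = 49)
834*(-1432) + E = 834*(-1432) + 49 = -1194288 + 49 = -1194239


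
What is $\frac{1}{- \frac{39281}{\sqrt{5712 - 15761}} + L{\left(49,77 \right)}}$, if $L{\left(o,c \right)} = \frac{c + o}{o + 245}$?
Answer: $\frac{211029}{75606941530} - \frac{1924769 i \sqrt{10049}}{75606941530} \approx 2.7911 \cdot 10^{-6} - 0.002552 i$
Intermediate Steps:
$L{\left(o,c \right)} = \frac{c + o}{245 + o}$
$\frac{1}{- \frac{39281}{\sqrt{5712 - 15761}} + L{\left(49,77 \right)}} = \frac{1}{- \frac{39281}{\sqrt{5712 - 15761}} + \frac{77 + 49}{245 + 49}} = \frac{1}{- \frac{39281}{\sqrt{-10049}} + \frac{1}{294} \cdot 126} = \frac{1}{- \frac{39281}{i \sqrt{10049}} + \frac{1}{294} \cdot 126} = \frac{1}{- 39281 \left(- \frac{i \sqrt{10049}}{10049}\right) + \frac{3}{7}} = \frac{1}{\frac{39281 i \sqrt{10049}}{10049} + \frac{3}{7}} = \frac{1}{\frac{3}{7} + \frac{39281 i \sqrt{10049}}{10049}}$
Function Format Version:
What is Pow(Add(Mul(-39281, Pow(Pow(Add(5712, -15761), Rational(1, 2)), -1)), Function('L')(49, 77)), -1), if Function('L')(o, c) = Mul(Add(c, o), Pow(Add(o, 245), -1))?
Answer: Add(Rational(211029, 75606941530), Mul(Rational(-1924769, 75606941530), I, Pow(10049, Rational(1, 2)))) ≈ Add(2.7911e-6, Mul(-0.0025520, I))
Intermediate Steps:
Function('L')(o, c) = Mul(Pow(Add(245, o), -1), Add(c, o)) (Function('L')(o, c) = Mul(Add(c, o), Pow(Add(245, o), -1)) = Mul(Pow(Add(245, o), -1), Add(c, o)))
Pow(Add(Mul(-39281, Pow(Pow(Add(5712, -15761), Rational(1, 2)), -1)), Function('L')(49, 77)), -1) = Pow(Add(Mul(-39281, Pow(Pow(Add(5712, -15761), Rational(1, 2)), -1)), Mul(Pow(Add(245, 49), -1), Add(77, 49))), -1) = Pow(Add(Mul(-39281, Pow(Pow(-10049, Rational(1, 2)), -1)), Mul(Pow(294, -1), 126)), -1) = Pow(Add(Mul(-39281, Pow(Mul(I, Pow(10049, Rational(1, 2))), -1)), Mul(Rational(1, 294), 126)), -1) = Pow(Add(Mul(-39281, Mul(Rational(-1, 10049), I, Pow(10049, Rational(1, 2)))), Rational(3, 7)), -1) = Pow(Add(Mul(Rational(39281, 10049), I, Pow(10049, Rational(1, 2))), Rational(3, 7)), -1) = Pow(Add(Rational(3, 7), Mul(Rational(39281, 10049), I, Pow(10049, Rational(1, 2)))), -1)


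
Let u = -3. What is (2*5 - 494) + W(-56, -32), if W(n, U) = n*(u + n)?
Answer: 2820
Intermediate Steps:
W(n, U) = n*(-3 + n)
(2*5 - 494) + W(-56, -32) = (2*5 - 494) - 56*(-3 - 56) = (10 - 494) - 56*(-59) = -484 + 3304 = 2820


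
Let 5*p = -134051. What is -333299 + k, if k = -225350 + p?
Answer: -2927296/5 ≈ -5.8546e+5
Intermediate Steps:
p = -134051/5 (p = (⅕)*(-134051) = -134051/5 ≈ -26810.)
k = -1260801/5 (k = -225350 - 134051/5 = -1260801/5 ≈ -2.5216e+5)
-333299 + k = -333299 - 1260801/5 = -2927296/5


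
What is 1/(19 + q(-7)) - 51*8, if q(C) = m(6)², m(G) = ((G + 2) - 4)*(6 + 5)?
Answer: -797639/1955 ≈ -408.00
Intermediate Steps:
m(G) = -22 + 11*G (m(G) = ((2 + G) - 4)*11 = (-2 + G)*11 = -22 + 11*G)
q(C) = 1936 (q(C) = (-22 + 11*6)² = (-22 + 66)² = 44² = 1936)
1/(19 + q(-7)) - 51*8 = 1/(19 + 1936) - 51*8 = 1/1955 - 408 = -797639/1955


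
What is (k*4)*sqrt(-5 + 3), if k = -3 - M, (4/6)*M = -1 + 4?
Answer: -30*I*sqrt(2) ≈ -42.426*I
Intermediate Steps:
M = 9/2 (M = 3*(-1 + 4)/2 = (3/2)*3 = 9/2 ≈ 4.5000)
k = -15/2 (k = -3 - 1*9/2 = -3 - 9/2 = -15/2 ≈ -7.5000)
(k*4)*sqrt(-5 + 3) = (-15/2*4)*sqrt(-5 + 3) = -30*I*sqrt(2)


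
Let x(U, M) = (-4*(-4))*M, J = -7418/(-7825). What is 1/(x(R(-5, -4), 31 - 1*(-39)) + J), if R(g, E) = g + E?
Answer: 7825/8771418 ≈ 0.00089210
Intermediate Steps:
J = 7418/7825 (J = -7418*(-1/7825) = 7418/7825 ≈ 0.94799)
R(g, E) = E + g
x(U, M) = 16*M
1/(x(R(-5, -4), 31 - 1*(-39)) + J) = 1/(16*(31 - 1*(-39)) + 7418/7825) = 1/(16*(31 + 39) + 7418/7825) = 1/(16*70 + 7418/7825) = 1/(1120 + 7418/7825) = 1/(8771418/7825) = 7825/8771418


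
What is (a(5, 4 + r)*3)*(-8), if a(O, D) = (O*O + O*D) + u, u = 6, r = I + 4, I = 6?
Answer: -2424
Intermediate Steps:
r = 10 (r = 6 + 4 = 10)
a(O, D) = 6 + O² + D*O (a(O, D) = (O*O + O*D) + 6 = (O² + D*O) + 6 = 6 + O² + D*O)
(a(5, 4 + r)*3)*(-8) = ((6 + 5² + (4 + 10)*5)*3)*(-8) = ((6 + 25 + 14*5)*3)*(-8) = ((6 + 25 + 70)*3)*(-8) = (101*3)*(-8) = 303*(-8) = -2424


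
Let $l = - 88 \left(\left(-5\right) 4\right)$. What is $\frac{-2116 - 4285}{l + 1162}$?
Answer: $- \frac{6401}{2922} \approx -2.1906$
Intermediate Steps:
$l = 1760$ ($l = \left(-88\right) \left(-20\right) = 1760$)
$\frac{-2116 - 4285}{l + 1162} = \frac{-2116 - 4285}{1760 + 1162} = - \frac{6401}{2922}$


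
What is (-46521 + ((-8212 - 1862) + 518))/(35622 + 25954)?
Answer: -56077/61576 ≈ -0.91070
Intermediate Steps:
(-46521 + ((-8212 - 1862) + 518))/(35622 + 25954) = (-46521 + (-10074 + 518))/61576 = (-46521 - 9556)*(1/61576) = -56077*1/61576 = -56077/61576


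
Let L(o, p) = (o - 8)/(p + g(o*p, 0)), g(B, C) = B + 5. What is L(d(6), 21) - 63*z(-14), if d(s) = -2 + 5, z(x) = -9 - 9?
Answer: 100921/89 ≈ 1133.9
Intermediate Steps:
g(B, C) = 5 + B
z(x) = -18
d(s) = 3
L(o, p) = (-8 + o)/(5 + p + o*p) (L(o, p) = (o - 8)/(p + (5 + o*p)) = (-8 + o)/(5 + p + o*p))
L(d(6), 21) - 63*z(-14) = (-8 + 3)/(5 + 21 + 3*21) - 63*(-18) = -5/(5 + 21 + 63) + 1134 = -5/89 + 1134 = 100921/89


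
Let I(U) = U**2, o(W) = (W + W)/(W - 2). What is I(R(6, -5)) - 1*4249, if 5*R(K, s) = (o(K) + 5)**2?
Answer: -102129/25 ≈ -4085.2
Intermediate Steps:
o(W) = 2*W/(-2 + W) (o(W) = (2*W)/(-2 + W) = 2*W/(-2 + W))
R(K, s) = (5 + 2*K/(-2 + K))**2/5 (R(K, s) = (2*K/(-2 + K) + 5)**2/5 = (5 + 2*K/(-2 + K))**2/5)
I(R(6, -5)) - 1*4249 = ((-10 + 7*6)**2/(5*(-2 + 6)**2))**2 - 1*4249 = ((1/5)*(-10 + 42)**2/4**2)**2 - 4249 = ((1/5)*32**2*(1/16))**2 - 4249 = ((1/5)*1024*(1/16))**2 - 4249 = (64/5)**2 - 4249 = 4096/25 - 4249 = -102129/25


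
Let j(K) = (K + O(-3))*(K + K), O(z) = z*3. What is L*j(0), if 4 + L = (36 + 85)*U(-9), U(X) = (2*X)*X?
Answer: 0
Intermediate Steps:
O(z) = 3*z
U(X) = 2*X²
j(K) = 2*K*(-9 + K) (j(K) = (K + 3*(-3))*(K + K) = (K - 9)*(2*K) = (-9 + K)*(2*K) = 2*K*(-9 + K))
L = 19598 (L = -4 + (36 + 85)*(2*(-9)²) = -4 + 121*(2*81) = -4 + 121*162 = -4 + 19602 = 19598)
L*j(0) = 19598*(2*0*(-9 + 0)) = 19598*(2*0*(-9)) = 19598*0 = 0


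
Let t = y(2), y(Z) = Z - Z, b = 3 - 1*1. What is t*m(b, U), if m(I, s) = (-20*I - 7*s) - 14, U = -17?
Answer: 0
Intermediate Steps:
b = 2 (b = 3 - 1 = 2)
m(I, s) = -14 - 20*I - 7*s
y(Z) = 0
t = 0
t*m(b, U) = 0*(-14 - 20*2 - 7*(-17)) = 0*(-14 - 40 + 119) = 0*65 = 0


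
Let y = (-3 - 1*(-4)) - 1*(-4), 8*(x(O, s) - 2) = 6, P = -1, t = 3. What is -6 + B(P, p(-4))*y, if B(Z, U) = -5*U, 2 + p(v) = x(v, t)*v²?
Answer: -1056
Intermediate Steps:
x(O, s) = 11/4 (x(O, s) = 2 + (⅛)*6 = 2 + ¾ = 11/4)
p(v) = -2 + 11*v²/4
y = 5 (y = (-3 + 4) + 4 = 1 + 4 = 5)
-6 + B(P, p(-4))*y = -6 - 5*(-2 + (11/4)*(-4)²)*5 = -6 - 5*(-2 + (11/4)*16)*5 = -6 - 5*(-2 + 44)*5 = -6 - 5*42*5 = -6 - 210*5 = -6 - 1050 = -1056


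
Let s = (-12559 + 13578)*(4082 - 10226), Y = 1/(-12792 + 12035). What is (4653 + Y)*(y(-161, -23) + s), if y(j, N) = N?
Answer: -22052396640880/757 ≈ -2.9131e+10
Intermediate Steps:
Y = -1/757 (Y = 1/(-757) = -1/757 ≈ -0.0013210)
s = -6260736 (s = 1019*(-6144) = -6260736)
(4653 + Y)*(y(-161, -23) + s) = (4653 - 1/757)*(-23 - 6260736) = (3522320/757)*(-6260759) = -22052396640880/757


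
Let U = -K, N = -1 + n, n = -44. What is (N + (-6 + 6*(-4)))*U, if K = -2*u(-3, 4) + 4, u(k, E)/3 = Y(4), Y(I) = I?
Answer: -1500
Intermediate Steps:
u(k, E) = 12 (u(k, E) = 3*4 = 12)
N = -45 (N = -1 - 44 = -45)
K = -20 (K = -2*12 + 4 = -24 + 4 = -20)
U = 20 (U = -1*(-20) = 20)
(N + (-6 + 6*(-4)))*U = (-45 + (-6 + 6*(-4)))*20 = (-45 + (-6 - 24))*20 = (-45 - 30)*20 = -75*20 = -1500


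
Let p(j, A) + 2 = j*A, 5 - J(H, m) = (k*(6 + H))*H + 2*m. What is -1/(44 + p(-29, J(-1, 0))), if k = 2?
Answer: 1/393 ≈ 0.0025445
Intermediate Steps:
J(H, m) = 5 - 2*m - H*(12 + 2*H) (J(H, m) = 5 - ((2*(6 + H))*H + 2*m) = 5 - ((12 + 2*H)*H + 2*m) = 5 - (H*(12 + 2*H) + 2*m) = 5 - (2*m + H*(12 + 2*H)) = 5 + (-2*m - H*(12 + 2*H)) = 5 - 2*m - H*(12 + 2*H))
p(j, A) = -2 + A*j (p(j, A) = -2 + j*A = -2 + A*j)
-1/(44 + p(-29, J(-1, 0))) = -1/(44 + (-2 + (5 - 12*(-1) - 2*0 - 2*(-1)²)*(-29))) = -1/(44 + (-2 + (5 + 12 + 0 - 2*1)*(-29))) = -1/(44 + (-2 + (5 + 12 + 0 - 2)*(-29))) = -1/(44 + (-2 + 15*(-29))) = -1/(44 + (-2 - 435)) = -1/(44 - 437) = -1/(-393) = -1*(-1/393) = 1/393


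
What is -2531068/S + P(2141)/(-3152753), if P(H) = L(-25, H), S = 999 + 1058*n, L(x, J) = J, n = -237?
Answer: 7979297521877/787390603491 ≈ 10.134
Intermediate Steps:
S = -249747 (S = 999 + 1058*(-237) = 999 - 250746 = -249747)
P(H) = H
-2531068/S + P(2141)/(-3152753) = -2531068/(-249747) + 2141/(-3152753) = -2531068*(-1/249747) + 2141*(-1/3152753) = 2531068/249747 - 2141/3152753 = 7979297521877/787390603491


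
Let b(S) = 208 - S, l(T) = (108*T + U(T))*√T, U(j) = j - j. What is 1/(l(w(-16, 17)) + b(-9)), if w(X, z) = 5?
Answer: -217/1410911 + 540*√5/1410911 ≈ 0.00070201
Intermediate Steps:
U(j) = 0
l(T) = 108*T^(3/2) (l(T) = (108*T + 0)*√T = (108*T)*√T = 108*T^(3/2))
1/(l(w(-16, 17)) + b(-9)) = 1/(108*5^(3/2) + (208 - 1*(-9))) = 1/(108*(5*√5) + (208 + 9)) = 1/(540*√5 + 217) = 1/(217 + 540*√5)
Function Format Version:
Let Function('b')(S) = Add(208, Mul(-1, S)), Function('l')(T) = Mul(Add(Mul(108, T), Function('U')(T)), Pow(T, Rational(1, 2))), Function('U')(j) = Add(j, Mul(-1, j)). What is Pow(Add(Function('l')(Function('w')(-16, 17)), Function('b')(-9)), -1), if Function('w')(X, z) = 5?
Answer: Add(Rational(-217, 1410911), Mul(Rational(540, 1410911), Pow(5, Rational(1, 2)))) ≈ 0.00070201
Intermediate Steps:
Function('U')(j) = 0
Function('l')(T) = Mul(108, Pow(T, Rational(3, 2))) (Function('l')(T) = Mul(Add(Mul(108, T), 0), Pow(T, Rational(1, 2))) = Mul(Mul(108, T), Pow(T, Rational(1, 2))) = Mul(108, Pow(T, Rational(3, 2))))
Pow(Add(Function('l')(Function('w')(-16, 17)), Function('b')(-9)), -1) = Pow(Add(Mul(108, Pow(5, Rational(3, 2))), Add(208, Mul(-1, -9))), -1) = Pow(Add(Mul(108, Mul(5, Pow(5, Rational(1, 2)))), Add(208, 9)), -1) = Pow(Add(Mul(540, Pow(5, Rational(1, 2))), 217), -1) = Pow(Add(217, Mul(540, Pow(5, Rational(1, 2)))), -1)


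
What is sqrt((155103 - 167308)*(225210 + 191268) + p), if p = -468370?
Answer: 2*I*sqrt(1270895590) ≈ 71299.0*I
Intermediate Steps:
sqrt((155103 - 167308)*(225210 + 191268) + p) = sqrt((155103 - 167308)*(225210 + 191268) - 468370) = sqrt(-12205*416478 - 468370) = sqrt(-5083113990 - 468370) = sqrt(-5083582360) = 2*I*sqrt(1270895590)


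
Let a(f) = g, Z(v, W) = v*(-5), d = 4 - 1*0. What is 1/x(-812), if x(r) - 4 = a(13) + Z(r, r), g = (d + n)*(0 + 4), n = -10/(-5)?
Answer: 1/4088 ≈ 0.00024462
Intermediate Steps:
d = 4 (d = 4 + 0 = 4)
n = 2 (n = -10*(-⅕) = 2)
Z(v, W) = -5*v
g = 24 (g = (4 + 2)*(0 + 4) = 6*4 = 24)
a(f) = 24
x(r) = 28 - 5*r (x(r) = 4 + (24 - 5*r) = 28 - 5*r)
1/x(-812) = 1/(28 - 5*(-812)) = 1/(28 + 4060) = 1/4088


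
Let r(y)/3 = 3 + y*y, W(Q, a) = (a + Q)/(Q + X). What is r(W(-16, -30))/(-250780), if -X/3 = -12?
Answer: -2487/25078000 ≈ -9.9171e-5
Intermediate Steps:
X = 36 (X = -3*(-12) = 36)
W(Q, a) = (Q + a)/(36 + Q) (W(Q, a) = (a + Q)/(Q + 36) = (Q + a)/(36 + Q))
r(y) = 9 + 3*y**2 (r(y) = 3*(3 + y*y) = 3*(3 + y**2) = 9 + 3*y**2)
r(W(-16, -30))/(-250780) = (9 + 3*((-16 - 30)/(36 - 16))**2)/(-250780) = (9 + 3*(-46/20)**2)*(-1/250780) = (9 + 3*((1/20)*(-46))**2)*(-1/250780) = (9 + 3*(-23/10)**2)*(-1/250780) = (9 + 3*(529/100))*(-1/250780) = (9 + 1587/100)*(-1/250780) = (2487/100)*(-1/250780) = -2487/25078000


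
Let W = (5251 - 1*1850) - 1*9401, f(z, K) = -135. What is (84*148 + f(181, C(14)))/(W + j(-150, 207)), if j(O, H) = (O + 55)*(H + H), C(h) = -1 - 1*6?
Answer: -4099/15110 ≈ -0.27128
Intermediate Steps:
C(h) = -7 (C(h) = -1 - 6 = -7)
j(O, H) = 2*H*(55 + O) (j(O, H) = (55 + O)*(2*H) = 2*H*(55 + O))
W = -6000 (W = (5251 - 1850) - 9401 = 3401 - 9401 = -6000)
(84*148 + f(181, C(14)))/(W + j(-150, 207)) = (84*148 - 135)/(-6000 + 2*207*(55 - 150)) = (12432 - 135)/(-6000 + 2*207*(-95)) = 12297/(-6000 - 39330) = 12297/(-45330) = 12297*(-1/45330) = -4099/15110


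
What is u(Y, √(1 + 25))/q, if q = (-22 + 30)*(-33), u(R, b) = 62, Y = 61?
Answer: -31/132 ≈ -0.23485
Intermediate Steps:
q = -264 (q = 8*(-33) = -264)
u(Y, √(1 + 25))/q = 62/(-264) = 62*(-1/264) = -31/132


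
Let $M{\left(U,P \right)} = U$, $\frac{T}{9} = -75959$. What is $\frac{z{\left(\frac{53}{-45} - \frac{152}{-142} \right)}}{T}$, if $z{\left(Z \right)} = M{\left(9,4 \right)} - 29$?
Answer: $\frac{20}{683631} \approx 2.9256 \cdot 10^{-5}$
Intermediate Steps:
$T = -683631$ ($T = 9 \left(-75959\right) = -683631$)
$z{\left(Z \right)} = -20$ ($z{\left(Z \right)} = 9 - 29 = -20$)
$\frac{z{\left(\frac{53}{-45} - \frac{152}{-142} \right)}}{T} = - \frac{20}{-683631} = \left(-20\right) \left(- \frac{1}{683631}\right) = \frac{20}{683631}$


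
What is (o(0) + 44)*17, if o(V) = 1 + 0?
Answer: 765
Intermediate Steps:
o(V) = 1
(o(0) + 44)*17 = (1 + 44)*17 = 45*17 = 765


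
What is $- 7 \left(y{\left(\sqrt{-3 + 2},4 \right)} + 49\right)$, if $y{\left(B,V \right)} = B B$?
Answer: $-336$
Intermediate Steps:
$y{\left(B,V \right)} = B^{2}$
$- 7 \left(y{\left(\sqrt{-3 + 2},4 \right)} + 49\right) = - 7 \left(\left(\sqrt{-3 + 2}\right)^{2} + 49\right) = - 7 \left(\left(\sqrt{-1}\right)^{2} + 49\right) = - 7 \left(i^{2} + 49\right) = - 7 \left(-1 + 49\right) = \left(-7\right) 48 = -336$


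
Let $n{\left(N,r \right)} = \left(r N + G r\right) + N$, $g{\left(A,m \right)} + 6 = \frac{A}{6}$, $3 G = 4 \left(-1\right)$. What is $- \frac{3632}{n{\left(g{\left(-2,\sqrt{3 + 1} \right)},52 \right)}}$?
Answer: $\frac{3632}{405} \approx 8.9679$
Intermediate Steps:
$G = - \frac{4}{3}$ ($G = \frac{4 \left(-1\right)}{3} = \frac{1}{3} \left(-4\right) = - \frac{4}{3} \approx -1.3333$)
$g{\left(A,m \right)} = -6 + \frac{A}{6}$
$n{\left(N,r \right)} = N - \frac{4 r}{3} + N r$ ($n{\left(N,r \right)} = \left(r N - \frac{4 r}{3}\right) + N = \left(N r - \frac{4 r}{3}\right) + N = \left(- \frac{4 r}{3} + N r\right) + N = N - \frac{4 r}{3} + N r$)
$- \frac{3632}{n{\left(g{\left(-2,\sqrt{3 + 1} \right)},52 \right)}} = - \frac{3632}{\left(-6 + \frac{1}{6} \left(-2\right)\right) - \frac{208}{3} + \left(-6 + \frac{1}{6} \left(-2\right)\right) 52} = - \frac{3632}{\left(-6 - \frac{1}{3}\right) - \frac{208}{3} + \left(-6 - \frac{1}{3}\right) 52} = - \frac{3632}{- \frac{19}{3} - \frac{208}{3} - \frac{988}{3}} = - \frac{3632}{-405} = \left(-3632\right) \left(- \frac{1}{405}\right) = \frac{3632}{405}$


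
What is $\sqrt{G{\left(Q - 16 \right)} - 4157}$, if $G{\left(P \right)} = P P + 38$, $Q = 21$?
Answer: $i \sqrt{4094} \approx 63.984 i$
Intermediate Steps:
$G{\left(P \right)} = 38 + P^{2}$ ($G{\left(P \right)} = P^{2} + 38 = 38 + P^{2}$)
$\sqrt{G{\left(Q - 16 \right)} - 4157} = \sqrt{\left(38 + \left(21 - 16\right)^{2}\right) - 4157} = \sqrt{\left(38 + 5^{2}\right) - 4157} = \sqrt{\left(38 + 25\right) - 4157} = \sqrt{63 - 4157} = \sqrt{-4094} = i \sqrt{4094}$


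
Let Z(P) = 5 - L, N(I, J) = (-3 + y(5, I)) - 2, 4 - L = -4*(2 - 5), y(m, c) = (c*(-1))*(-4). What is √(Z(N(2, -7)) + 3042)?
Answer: √3055 ≈ 55.272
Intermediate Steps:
y(m, c) = 4*c (y(m, c) = -c*(-4) = 4*c)
L = -8 (L = 4 - (-4)*(2 - 5) = 4 - (-4)*(-3) = 4 - 1*12 = 4 - 12 = -8)
N(I, J) = -5 + 4*I (N(I, J) = (-3 + 4*I) - 2 = -5 + 4*I)
Z(P) = 13 (Z(P) = 5 - 1*(-8) = 5 + 8 = 13)
√(Z(N(2, -7)) + 3042) = √(13 + 3042) = √3055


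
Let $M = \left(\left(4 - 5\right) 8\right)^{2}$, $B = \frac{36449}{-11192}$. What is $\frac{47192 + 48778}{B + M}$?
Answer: $\frac{358032080}{226613} \approx 1579.9$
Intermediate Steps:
$B = - \frac{36449}{11192}$ ($B = 36449 \left(- \frac{1}{11192}\right) = - \frac{36449}{11192} \approx -3.2567$)
$M = 64$ ($M = \left(\left(-1\right) 8\right)^{2} = \left(-8\right)^{2} = 64$)
$\frac{47192 + 48778}{B + M} = \frac{47192 + 48778}{- \frac{36449}{11192} + 64} = \frac{95970}{\frac{679839}{11192}} = 95970 \cdot \frac{11192}{679839} = \frac{358032080}{226613}$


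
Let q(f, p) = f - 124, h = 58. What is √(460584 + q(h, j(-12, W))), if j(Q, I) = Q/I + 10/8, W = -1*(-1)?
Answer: √460518 ≈ 678.62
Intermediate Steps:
W = 1
j(Q, I) = 5/4 + Q/I (j(Q, I) = Q/I + 10*(⅛) = Q/I + 5/4 = 5/4 + Q/I)
q(f, p) = -124 + f
√(460584 + q(h, j(-12, W))) = √(460584 + (-124 + 58)) = √(460584 - 66) = √460518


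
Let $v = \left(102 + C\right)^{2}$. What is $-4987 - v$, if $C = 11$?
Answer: $-17756$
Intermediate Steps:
$v = 12769$ ($v = \left(102 + 11\right)^{2} = 113^{2} = 12769$)
$-4987 - v = -4987 - 12769 = -17756$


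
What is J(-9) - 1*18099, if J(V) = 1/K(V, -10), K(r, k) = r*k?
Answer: -1628909/90 ≈ -18099.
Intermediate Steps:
K(r, k) = k*r
J(V) = -1/(10*V) (J(V) = 1/(-10*V) = -1/(10*V))
J(-9) - 1*18099 = -⅒/(-9) - 1*18099 = -⅒*(-⅑) - 18099 = 1/90 - 18099 = -1628909/90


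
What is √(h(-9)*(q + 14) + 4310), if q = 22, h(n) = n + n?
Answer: √3662 ≈ 60.514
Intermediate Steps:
h(n) = 2*n
√(h(-9)*(q + 14) + 4310) = √((2*(-9))*(22 + 14) + 4310) = √(-18*36 + 4310) = √(-648 + 4310) = √3662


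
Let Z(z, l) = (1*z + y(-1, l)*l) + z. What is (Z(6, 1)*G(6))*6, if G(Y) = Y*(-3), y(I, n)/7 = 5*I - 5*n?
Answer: 6264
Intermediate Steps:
y(I, n) = -35*n + 35*I (y(I, n) = 7*(5*I - 5*n) = 7*(-5*n + 5*I) = -35*n + 35*I)
Z(z, l) = 2*z + l*(-35 - 35*l) (Z(z, l) = (1*z + (-35*l + 35*(-1))*l) + z = (z + (-35*l - 35)*l) + z = (z + (-35 - 35*l)*l) + z = (z + l*(-35 - 35*l)) + z = 2*z + l*(-35 - 35*l))
G(Y) = -3*Y
(Z(6, 1)*G(6))*6 = ((2*6 - 35*1*(1 + 1))*(-3*6))*6 = ((12 - 35*1*2)*(-18))*6 = ((12 - 70)*(-18))*6 = -58*(-18)*6 = 1044*6 = 6264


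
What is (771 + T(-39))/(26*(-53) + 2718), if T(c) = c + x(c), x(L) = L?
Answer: 693/1340 ≈ 0.51716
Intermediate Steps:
T(c) = 2*c (T(c) = c + c = 2*c)
(771 + T(-39))/(26*(-53) + 2718) = (771 + 2*(-39))/(26*(-53) + 2718) = (771 - 78)/(-1378 + 2718) = 693/1340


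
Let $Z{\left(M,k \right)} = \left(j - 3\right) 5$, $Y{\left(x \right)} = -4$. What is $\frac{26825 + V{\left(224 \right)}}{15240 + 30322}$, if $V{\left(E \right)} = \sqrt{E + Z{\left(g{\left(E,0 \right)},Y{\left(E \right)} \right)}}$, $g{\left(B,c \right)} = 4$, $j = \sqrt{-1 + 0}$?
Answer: $\frac{26825}{45562} + \frac{\sqrt{209 + 5 i}}{45562} \approx 0.58908 + 3.7952 \cdot 10^{-6} i$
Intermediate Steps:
$j = i$ ($j = \sqrt{-1} = i \approx 1.0 i$)
$Z{\left(M,k \right)} = -15 + 5 i$ ($Z{\left(M,k \right)} = \left(i - 3\right) 5 = \left(-3 + i\right) 5 = -15 + 5 i$)
$V{\left(E \right)} = \sqrt{-15 + E + 5 i}$ ($V{\left(E \right)} = \sqrt{E - \left(15 - 5 i\right)} = \sqrt{-15 + E + 5 i}$)
$\frac{26825 + V{\left(224 \right)}}{15240 + 30322} = \frac{26825 + \sqrt{-15 + 224 + 5 i}}{15240 + 30322} = \frac{26825 + \sqrt{209 + 5 i}}{45562} = \left(26825 + \sqrt{209 + 5 i}\right) \frac{1}{45562} = \frac{26825}{45562} + \frac{\sqrt{209 + 5 i}}{45562}$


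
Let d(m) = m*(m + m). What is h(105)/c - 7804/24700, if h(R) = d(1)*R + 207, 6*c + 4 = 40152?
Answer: -31439449/123956950 ≈ -0.25363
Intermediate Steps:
c = 20074/3 (c = -⅔ + (⅙)*40152 = -⅔ + 6692 = 20074/3 ≈ 6691.3)
d(m) = 2*m² (d(m) = m*(2*m) = 2*m²)
h(R) = 207 + 2*R (h(R) = (2*1²)*R + 207 = (2*1)*R + 207 = 2*R + 207 = 207 + 2*R)
h(105)/c - 7804/24700 = (207 + 2*105)/(20074/3) - 7804/24700 = (207 + 210)*(3/20074) - 7804*1/24700 = 417*(3/20074) - 1951/6175 = 1251/20074 - 1951/6175 = -31439449/123956950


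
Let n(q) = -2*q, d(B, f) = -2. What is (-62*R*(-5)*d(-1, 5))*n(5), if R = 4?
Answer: 24800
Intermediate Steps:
(-62*R*(-5)*d(-1, 5))*n(5) = (-62*4*(-5)*(-2))*(-2*5) = -(-1240)*(-2)*(-10) = -62*40*(-10) = -2480*(-10) = 24800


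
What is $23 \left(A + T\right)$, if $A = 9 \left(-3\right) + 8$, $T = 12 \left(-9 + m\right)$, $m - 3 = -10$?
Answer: $-4853$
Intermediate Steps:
$m = -7$ ($m = 3 - 10 = -7$)
$T = -192$ ($T = 12 \left(-9 - 7\right) = 12 \left(-16\right) = -192$)
$A = -19$ ($A = -27 + 8 = -19$)
$23 \left(A + T\right) = 23 \left(-19 - 192\right) = 23 \left(-211\right) = -4853$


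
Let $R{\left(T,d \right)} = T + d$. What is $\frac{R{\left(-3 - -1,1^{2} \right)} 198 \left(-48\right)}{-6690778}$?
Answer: $- \frac{4752}{3345389} \approx -0.0014205$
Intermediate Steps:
$\frac{R{\left(-3 - -1,1^{2} \right)} 198 \left(-48\right)}{-6690778} = \frac{\left(\left(-3 - -1\right) + 1^{2}\right) 198 \left(-48\right)}{-6690778} = \left(\left(-3 + 1\right) + 1\right) 198 \left(-48\right) \left(- \frac{1}{6690778}\right) = \left(-2 + 1\right) 198 \left(-48\right) \left(- \frac{1}{6690778}\right) = \left(-1\right) 198 \left(-48\right) \left(- \frac{1}{6690778}\right) = \left(-198\right) \left(-48\right) \left(- \frac{1}{6690778}\right) = 9504 \left(- \frac{1}{6690778}\right) = - \frac{4752}{3345389}$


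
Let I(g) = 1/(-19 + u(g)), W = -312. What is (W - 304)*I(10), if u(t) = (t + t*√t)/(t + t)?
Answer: 45584/1359 + 1232*√10/1359 ≈ 36.409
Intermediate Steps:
u(t) = (t + t^(3/2))/(2*t) (u(t) = (t + t^(3/2))/((2*t)) = (t + t^(3/2))*(1/(2*t)) = (t + t^(3/2))/(2*t))
I(g) = 1/(-37/2 + √g/2) (I(g) = 1/(-19 + (½ + √g/2)) = 1/(-37/2 + √g/2))
(W - 304)*I(10) = (-312 - 304)*(2/(-37 + √10)) = -1232/(-37 + √10)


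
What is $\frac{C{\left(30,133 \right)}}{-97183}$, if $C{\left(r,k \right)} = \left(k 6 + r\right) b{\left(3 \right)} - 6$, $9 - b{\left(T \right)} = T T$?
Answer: $\frac{6}{97183} \approx 6.1739 \cdot 10^{-5}$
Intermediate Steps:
$b{\left(T \right)} = 9 - T^{2}$ ($b{\left(T \right)} = 9 - T T = 9 - T^{2}$)
$C{\left(r,k \right)} = -6$ ($C{\left(r,k \right)} = \left(k 6 + r\right) \left(9 - 3^{2}\right) - 6 = \left(6 k + r\right) \left(9 - 9\right) - 6 = \left(r + 6 k\right) \left(9 - 9\right) - 6 = \left(r + 6 k\right) 0 - 6 = 0 - 6 = -6$)
$\frac{C{\left(30,133 \right)}}{-97183} = - \frac{6}{-97183} = \left(-6\right) \left(- \frac{1}{97183}\right) = \frac{6}{97183}$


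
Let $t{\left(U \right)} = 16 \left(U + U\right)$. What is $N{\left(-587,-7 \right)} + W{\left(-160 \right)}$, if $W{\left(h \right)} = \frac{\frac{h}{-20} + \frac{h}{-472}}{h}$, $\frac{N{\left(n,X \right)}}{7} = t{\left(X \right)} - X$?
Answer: $- \frac{3584963}{2360} \approx -1519.1$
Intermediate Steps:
$t{\left(U \right)} = 32 U$ ($t{\left(U \right)} = 16 \cdot 2 U = 32 U$)
$N{\left(n,X \right)} = 217 X$ ($N{\left(n,X \right)} = 7 \left(32 X - X\right) = 7 \cdot 31 X = 217 X$)
$W{\left(h \right)} = - \frac{123}{2360}$ ($W{\left(h \right)} = \frac{h \left(- \frac{1}{20}\right) + h \left(- \frac{1}{472}\right)}{h} = \frac{- \frac{h}{20} - \frac{h}{472}}{h} = \frac{\left(- \frac{123}{2360}\right) h}{h} = - \frac{123}{2360}$)
$N{\left(-587,-7 \right)} + W{\left(-160 \right)} = 217 \left(-7\right) - \frac{123}{2360} = -1519 - \frac{123}{2360} = - \frac{3584963}{2360}$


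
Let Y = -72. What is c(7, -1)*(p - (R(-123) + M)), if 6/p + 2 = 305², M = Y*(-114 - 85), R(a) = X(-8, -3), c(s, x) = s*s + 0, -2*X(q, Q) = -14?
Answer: -9334392893/13289 ≈ -7.0242e+5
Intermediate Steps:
X(q, Q) = 7 (X(q, Q) = -½*(-14) = 7)
c(s, x) = s² (c(s, x) = s² + 0 = s²)
R(a) = 7
M = 14328 (M = -72*(-114 - 85) = -72*(-199) = 14328)
p = 6/93023 (p = 6/(-2 + 305²) = 6/(-2 + 93025) = 6/93023 ≈ 6.4500e-5)
c(7, -1)*(p - (R(-123) + M)) = 7²*(6/93023 - (7 + 14328)) = 49*(6/93023 - 1*14335) = 49*(6/93023 - 14335) = 49*(-1333484699/93023) = -9334392893/13289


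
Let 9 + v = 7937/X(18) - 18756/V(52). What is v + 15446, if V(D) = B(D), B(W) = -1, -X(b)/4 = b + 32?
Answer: 6830663/200 ≈ 34153.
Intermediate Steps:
X(b) = -128 - 4*b (X(b) = -4*(b + 32) = -4*(32 + b) = -128 - 4*b)
V(D) = -1
v = 3741463/200 (v = -9 + (7937/(-128 - 4*18) - 18756/(-1)) = -9 + (7937/(-128 - 72) - 18756*(-1)) = -9 + (7937/(-200) + 18756) = -9 + (7937*(-1/200) + 18756) = -9 + (-7937/200 + 18756) = -9 + 3743263/200 = 3741463/200 ≈ 18707.)
v + 15446 = 3741463/200 + 15446 = 6830663/200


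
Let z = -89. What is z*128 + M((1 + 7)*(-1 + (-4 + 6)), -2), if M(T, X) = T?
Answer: -11384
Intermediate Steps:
z*128 + M((1 + 7)*(-1 + (-4 + 6)), -2) = -89*128 + (1 + 7)*(-1 + (-4 + 6)) = -11392 + 8*(-1 + 2) = -11392 + 8*1 = -11392 + 8 = -11384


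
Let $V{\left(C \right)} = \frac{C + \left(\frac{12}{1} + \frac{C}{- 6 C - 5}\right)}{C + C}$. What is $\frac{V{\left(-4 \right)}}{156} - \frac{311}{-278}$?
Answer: $\frac{916661}{823992} \approx 1.1125$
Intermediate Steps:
$V{\left(C \right)} = \frac{12 + C + \frac{C}{-5 - 6 C}}{2 C}$ ($V{\left(C \right)} = \frac{C + \left(12 \cdot 1 + \frac{C}{-5 - 6 C}\right)}{2 C} = \left(C + \left(12 + \frac{C}{-5 - 6 C}\right)\right) \frac{1}{2 C} = \left(12 + C + \frac{C}{-5 - 6 C}\right) \frac{1}{2 C} = \frac{12 + C + \frac{C}{-5 - 6 C}}{2 C}$)
$\frac{V{\left(-4 \right)}}{156} - \frac{311}{-278} = \frac{\frac{1}{-4} \frac{1}{5 + 6 \left(-4\right)} \left(30 + 3 \left(-4\right)^{2} + 38 \left(-4\right)\right)}{156} - \frac{311}{-278} = - \frac{30 + 3 \cdot 16 - 152}{4 \left(5 - 24\right)} \frac{1}{156} - - \frac{311}{278} = - \frac{30 + 48 - 152}{4 \left(-19\right)} \frac{1}{156} + \frac{311}{278} = \left(- \frac{1}{4}\right) \left(- \frac{1}{19}\right) \left(-74\right) \frac{1}{156} + \frac{311}{278} = \left(- \frac{37}{38}\right) \frac{1}{156} + \frac{311}{278} = - \frac{37}{5928} + \frac{311}{278} = \frac{916661}{823992}$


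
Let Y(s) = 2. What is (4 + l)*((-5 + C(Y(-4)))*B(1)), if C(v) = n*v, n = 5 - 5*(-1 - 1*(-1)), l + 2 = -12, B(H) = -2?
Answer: 100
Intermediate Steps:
l = -14 (l = -2 - 12 = -14)
n = 5 (n = 5 - 5*(-1 + 1) = 5 - 5*0 = 5 + 0 = 5)
C(v) = 5*v
(4 + l)*((-5 + C(Y(-4)))*B(1)) = (4 - 14)*((-5 + 5*2)*(-2)) = -10*(-5 + 10)*(-2) = -50*(-2) = -10*(-10) = 100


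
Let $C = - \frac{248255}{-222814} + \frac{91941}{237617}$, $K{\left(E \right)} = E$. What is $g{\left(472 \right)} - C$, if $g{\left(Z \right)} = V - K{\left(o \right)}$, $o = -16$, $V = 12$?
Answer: $\frac{1402967688355}{52944394238} \approx 26.499$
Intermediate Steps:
$C = \frac{79475350309}{52944394238}$ ($C = \left(-248255\right) \left(- \frac{1}{222814}\right) + 91941 \cdot \frac{1}{237617} = \frac{248255}{222814} + \frac{91941}{237617} = \frac{79475350309}{52944394238} \approx 1.5011$)
$g{\left(Z \right)} = 28$ ($g{\left(Z \right)} = 12 - -16 = 12 + 16 = 28$)
$g{\left(472 \right)} - C = 28 - \frac{79475350309}{52944394238} = \frac{1402967688355}{52944394238}$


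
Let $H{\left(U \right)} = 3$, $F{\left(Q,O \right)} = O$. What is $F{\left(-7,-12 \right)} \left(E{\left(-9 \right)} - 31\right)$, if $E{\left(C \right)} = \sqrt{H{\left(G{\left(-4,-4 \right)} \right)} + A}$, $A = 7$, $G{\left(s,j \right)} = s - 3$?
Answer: $372 - 12 \sqrt{10} \approx 334.05$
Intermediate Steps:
$G{\left(s,j \right)} = -3 + s$ ($G{\left(s,j \right)} = s - 3 = -3 + s$)
$E{\left(C \right)} = \sqrt{10}$ ($E{\left(C \right)} = \sqrt{3 + 7} = \sqrt{10}$)
$F{\left(-7,-12 \right)} \left(E{\left(-9 \right)} - 31\right) = - 12 \left(\sqrt{10} - 31\right) = - 12 \left(-31 + \sqrt{10}\right) = 372 - 12 \sqrt{10}$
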